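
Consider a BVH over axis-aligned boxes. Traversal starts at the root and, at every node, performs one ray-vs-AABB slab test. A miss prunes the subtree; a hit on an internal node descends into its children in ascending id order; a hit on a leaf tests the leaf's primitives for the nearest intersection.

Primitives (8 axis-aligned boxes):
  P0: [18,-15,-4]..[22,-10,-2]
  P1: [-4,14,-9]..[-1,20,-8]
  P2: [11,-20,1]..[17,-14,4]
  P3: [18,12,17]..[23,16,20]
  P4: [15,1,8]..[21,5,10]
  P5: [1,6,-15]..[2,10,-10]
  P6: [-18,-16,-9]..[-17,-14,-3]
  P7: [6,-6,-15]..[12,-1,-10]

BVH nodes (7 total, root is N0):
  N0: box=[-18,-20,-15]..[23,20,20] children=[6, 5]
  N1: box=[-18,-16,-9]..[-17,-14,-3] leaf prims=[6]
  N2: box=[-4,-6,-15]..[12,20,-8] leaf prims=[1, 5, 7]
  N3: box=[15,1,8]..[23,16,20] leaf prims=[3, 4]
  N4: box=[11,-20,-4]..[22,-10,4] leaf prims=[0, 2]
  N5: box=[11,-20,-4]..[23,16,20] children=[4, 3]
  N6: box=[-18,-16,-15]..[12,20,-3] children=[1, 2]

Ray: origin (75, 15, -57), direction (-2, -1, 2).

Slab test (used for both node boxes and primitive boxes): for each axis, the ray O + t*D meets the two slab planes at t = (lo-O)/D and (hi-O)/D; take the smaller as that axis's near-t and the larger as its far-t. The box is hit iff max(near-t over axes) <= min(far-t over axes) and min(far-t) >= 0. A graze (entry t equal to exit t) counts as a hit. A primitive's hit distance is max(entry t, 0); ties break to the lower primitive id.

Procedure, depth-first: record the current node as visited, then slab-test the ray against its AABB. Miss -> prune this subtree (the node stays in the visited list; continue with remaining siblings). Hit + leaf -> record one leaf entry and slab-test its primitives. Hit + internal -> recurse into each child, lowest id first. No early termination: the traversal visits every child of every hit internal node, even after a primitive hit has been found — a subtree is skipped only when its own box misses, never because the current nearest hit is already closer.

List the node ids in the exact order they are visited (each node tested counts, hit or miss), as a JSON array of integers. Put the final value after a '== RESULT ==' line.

Walk:
N0 x:[26,93/2] y:[-5,35] z:[21,77/2] -> hit [26,35], descend [5, 6]
  N5 x:[26,32] y:[-1,35] z:[53/2,77/2] -> hit [53/2,32], descend [3, 4]
    N3 x:[26,30] y:[-1,14] z:[65/2,77/2] -> miss, prune
    N4 x:[53/2,32] y:[25,35] z:[53/2,61/2] -> hit [53/2,61/2] leaf, test {P0@t=53/2, P2@t=29}
  N6 x:[63/2,93/2] y:[-5,31] z:[21,27] -> miss, prune

Summary -> nodes [0, 5, 3, 4, 6]; box-tests=5; leaf-entries=1; first=P0

== RESULT ==
[0, 5, 3, 4, 6]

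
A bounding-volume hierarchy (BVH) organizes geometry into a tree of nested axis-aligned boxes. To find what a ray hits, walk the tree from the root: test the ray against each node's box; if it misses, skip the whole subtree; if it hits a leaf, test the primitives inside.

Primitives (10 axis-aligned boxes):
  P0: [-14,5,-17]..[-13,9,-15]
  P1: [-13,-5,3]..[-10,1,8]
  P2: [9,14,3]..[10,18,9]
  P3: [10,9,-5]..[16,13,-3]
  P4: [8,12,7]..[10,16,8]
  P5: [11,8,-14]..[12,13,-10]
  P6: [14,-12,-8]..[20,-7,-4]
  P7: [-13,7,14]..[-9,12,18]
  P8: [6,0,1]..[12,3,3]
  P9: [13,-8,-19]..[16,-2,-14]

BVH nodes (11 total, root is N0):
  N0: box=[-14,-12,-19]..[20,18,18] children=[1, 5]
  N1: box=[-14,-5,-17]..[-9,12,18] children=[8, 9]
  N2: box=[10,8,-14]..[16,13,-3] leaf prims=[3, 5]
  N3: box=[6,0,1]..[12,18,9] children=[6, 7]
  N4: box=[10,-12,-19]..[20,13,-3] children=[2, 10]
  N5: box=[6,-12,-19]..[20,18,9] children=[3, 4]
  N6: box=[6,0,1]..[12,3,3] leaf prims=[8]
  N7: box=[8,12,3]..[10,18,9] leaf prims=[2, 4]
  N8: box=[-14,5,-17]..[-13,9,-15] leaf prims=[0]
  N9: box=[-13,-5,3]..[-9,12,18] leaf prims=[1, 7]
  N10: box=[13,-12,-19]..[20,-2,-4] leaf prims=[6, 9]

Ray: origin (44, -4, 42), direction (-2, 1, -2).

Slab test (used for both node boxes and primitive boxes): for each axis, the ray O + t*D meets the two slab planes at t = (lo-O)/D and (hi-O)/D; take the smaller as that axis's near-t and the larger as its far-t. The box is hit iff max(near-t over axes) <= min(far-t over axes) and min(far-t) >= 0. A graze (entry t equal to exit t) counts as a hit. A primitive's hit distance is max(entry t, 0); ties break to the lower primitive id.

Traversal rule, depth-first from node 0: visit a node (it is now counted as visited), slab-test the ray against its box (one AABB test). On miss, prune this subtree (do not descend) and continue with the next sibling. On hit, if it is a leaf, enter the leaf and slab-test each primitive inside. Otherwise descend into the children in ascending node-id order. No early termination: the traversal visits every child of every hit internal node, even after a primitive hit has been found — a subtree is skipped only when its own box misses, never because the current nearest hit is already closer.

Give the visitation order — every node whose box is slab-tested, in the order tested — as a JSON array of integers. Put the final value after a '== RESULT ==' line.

Walk:
N0 x:[12,29] y:[-8,22] z:[12,61/2] -> hit [12,22], descend [1, 5]
  N1 x:[53/2,29] y:[-1,16] z:[12,59/2] -> miss, prune
  N5 x:[12,19] y:[-8,22] z:[33/2,61/2] -> hit [33/2,19], descend [3, 4]
    N3 x:[16,19] y:[4,22] z:[33/2,41/2] -> hit [33/2,19], descend [6, 7]
      N6 x:[16,19] y:[4,7] z:[39/2,41/2] -> miss, prune
      N7 x:[17,18] y:[16,22] z:[33/2,39/2] -> hit [17,18] leaf, test {P2(miss), P4@t=17}
    N4 x:[12,17] y:[-8,17] z:[45/2,61/2] -> miss, prune

Visited [0, 1, 5, 3, 6, 7, 4]. Tests: 7 box, 1 leaf. Nearest: P4.

== RESULT ==
[0, 1, 5, 3, 6, 7, 4]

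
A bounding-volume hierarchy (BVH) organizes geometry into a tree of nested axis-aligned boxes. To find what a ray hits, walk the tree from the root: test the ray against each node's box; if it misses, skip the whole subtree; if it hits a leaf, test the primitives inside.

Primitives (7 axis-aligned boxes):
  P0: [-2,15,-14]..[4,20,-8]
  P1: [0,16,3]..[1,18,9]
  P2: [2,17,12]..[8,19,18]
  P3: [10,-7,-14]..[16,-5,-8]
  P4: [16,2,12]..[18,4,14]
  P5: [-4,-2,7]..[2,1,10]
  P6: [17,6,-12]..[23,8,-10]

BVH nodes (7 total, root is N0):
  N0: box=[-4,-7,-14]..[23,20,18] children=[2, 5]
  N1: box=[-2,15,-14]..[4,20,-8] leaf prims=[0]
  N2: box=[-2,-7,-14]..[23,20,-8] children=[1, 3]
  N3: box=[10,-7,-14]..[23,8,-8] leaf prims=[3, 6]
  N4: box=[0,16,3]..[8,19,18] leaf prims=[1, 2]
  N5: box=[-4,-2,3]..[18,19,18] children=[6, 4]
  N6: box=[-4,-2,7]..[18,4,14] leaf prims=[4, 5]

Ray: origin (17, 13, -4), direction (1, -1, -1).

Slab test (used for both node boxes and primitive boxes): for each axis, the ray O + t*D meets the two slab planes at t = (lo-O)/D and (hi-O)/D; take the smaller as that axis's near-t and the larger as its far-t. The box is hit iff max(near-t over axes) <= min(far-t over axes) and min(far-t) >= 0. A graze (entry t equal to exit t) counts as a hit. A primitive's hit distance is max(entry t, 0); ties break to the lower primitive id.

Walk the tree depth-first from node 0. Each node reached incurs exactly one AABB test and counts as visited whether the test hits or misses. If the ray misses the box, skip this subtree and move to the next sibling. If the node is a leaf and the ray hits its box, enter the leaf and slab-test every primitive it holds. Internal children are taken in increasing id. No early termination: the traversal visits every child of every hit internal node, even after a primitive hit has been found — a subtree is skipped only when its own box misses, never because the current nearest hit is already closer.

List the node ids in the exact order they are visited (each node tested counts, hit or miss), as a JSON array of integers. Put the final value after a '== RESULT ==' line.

Traverse from the root:
N0 x:[-21,6] y:[-7,20] z:[-22,10] -> hit [-7,6], descend [2, 5]
  N2 x:[-19,6] y:[-7,20] z:[4,10] -> hit [4,6], descend [1, 3]
    N1 x:[-19,-13] y:[-7,-2] z:[4,10] -> miss, prune
    N3 x:[-7,6] y:[5,20] z:[4,10] -> hit [5,6] leaf, test {P3(miss), P6@t=6}
  N5 x:[-21,1] y:[-6,15] z:[-22,-7] -> miss, prune

Visited [0, 2, 1, 3, 5]. Tests: 5 box, 1 leaf. Nearest: P6.

== RESULT ==
[0, 2, 1, 3, 5]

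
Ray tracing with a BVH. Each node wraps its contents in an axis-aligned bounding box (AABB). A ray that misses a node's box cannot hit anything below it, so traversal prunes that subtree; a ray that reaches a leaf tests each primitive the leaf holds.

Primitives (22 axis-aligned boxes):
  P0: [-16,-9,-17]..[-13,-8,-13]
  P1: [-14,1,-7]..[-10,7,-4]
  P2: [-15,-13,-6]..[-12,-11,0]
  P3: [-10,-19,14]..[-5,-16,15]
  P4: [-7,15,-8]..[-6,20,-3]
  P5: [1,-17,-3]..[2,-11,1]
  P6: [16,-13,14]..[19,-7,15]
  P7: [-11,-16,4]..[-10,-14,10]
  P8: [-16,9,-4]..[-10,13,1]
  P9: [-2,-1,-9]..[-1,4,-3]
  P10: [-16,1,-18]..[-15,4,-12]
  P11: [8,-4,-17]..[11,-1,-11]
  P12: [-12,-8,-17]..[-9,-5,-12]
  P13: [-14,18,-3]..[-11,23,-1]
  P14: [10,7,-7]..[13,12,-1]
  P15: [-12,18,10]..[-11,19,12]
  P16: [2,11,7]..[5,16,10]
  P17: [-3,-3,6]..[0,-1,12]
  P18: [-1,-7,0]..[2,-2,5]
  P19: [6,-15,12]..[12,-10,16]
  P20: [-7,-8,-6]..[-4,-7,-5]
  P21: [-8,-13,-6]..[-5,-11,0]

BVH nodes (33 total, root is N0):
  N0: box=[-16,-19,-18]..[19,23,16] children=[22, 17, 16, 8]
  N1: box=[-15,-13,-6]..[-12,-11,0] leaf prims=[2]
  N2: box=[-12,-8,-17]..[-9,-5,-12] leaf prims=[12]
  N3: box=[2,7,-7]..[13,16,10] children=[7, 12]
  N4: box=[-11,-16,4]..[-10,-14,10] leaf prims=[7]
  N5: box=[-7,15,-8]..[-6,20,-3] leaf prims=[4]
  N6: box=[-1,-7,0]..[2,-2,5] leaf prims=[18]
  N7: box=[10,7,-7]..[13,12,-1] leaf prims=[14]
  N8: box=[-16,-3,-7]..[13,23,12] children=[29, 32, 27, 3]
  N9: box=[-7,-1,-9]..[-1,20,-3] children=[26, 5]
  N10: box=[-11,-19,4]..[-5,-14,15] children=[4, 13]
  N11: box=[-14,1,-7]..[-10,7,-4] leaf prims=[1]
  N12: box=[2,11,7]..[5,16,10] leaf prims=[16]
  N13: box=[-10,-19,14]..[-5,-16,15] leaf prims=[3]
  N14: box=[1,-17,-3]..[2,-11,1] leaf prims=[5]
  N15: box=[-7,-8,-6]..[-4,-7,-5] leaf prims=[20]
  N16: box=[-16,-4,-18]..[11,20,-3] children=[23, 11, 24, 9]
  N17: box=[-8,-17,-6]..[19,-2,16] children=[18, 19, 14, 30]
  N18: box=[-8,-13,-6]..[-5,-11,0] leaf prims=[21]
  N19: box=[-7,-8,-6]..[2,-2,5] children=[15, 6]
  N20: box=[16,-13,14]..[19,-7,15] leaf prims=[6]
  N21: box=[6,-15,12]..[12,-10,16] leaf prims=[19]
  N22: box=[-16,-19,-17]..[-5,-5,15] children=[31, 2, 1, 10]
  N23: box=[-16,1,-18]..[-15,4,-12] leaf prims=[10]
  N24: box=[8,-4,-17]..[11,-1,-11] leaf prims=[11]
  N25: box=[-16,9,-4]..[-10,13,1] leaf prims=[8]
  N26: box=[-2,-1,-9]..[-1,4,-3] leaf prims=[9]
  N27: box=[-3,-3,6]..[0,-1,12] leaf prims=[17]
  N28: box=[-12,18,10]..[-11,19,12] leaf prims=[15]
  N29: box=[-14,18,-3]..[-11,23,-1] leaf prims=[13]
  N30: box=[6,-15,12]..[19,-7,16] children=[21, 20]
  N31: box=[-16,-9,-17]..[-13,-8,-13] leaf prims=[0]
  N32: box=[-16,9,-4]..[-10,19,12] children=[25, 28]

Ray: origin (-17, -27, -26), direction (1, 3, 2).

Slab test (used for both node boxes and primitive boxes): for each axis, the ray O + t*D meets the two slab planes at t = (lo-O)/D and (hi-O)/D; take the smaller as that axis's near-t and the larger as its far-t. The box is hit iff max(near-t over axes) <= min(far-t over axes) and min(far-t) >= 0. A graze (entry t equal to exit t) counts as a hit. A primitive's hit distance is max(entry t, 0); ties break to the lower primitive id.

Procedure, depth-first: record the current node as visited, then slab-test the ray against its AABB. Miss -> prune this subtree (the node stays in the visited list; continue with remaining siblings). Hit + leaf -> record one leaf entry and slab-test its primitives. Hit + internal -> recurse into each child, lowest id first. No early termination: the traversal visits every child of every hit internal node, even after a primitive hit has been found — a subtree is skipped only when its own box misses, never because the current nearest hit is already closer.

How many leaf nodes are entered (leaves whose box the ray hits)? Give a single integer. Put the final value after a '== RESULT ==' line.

Traverse from the root:
N0 x:[1,36] y:[8/3,50/3] z:[4,21] -> hit [4,50/3], descend [8, 16, 17, 22]
  N8 x:[1,30] y:[8,50/3] z:[19/2,19] -> hit [19/2,50/3], descend [3, 27, 29, 32]
    N3 x:[19,30] y:[34/3,43/3] z:[19/2,18] -> miss, prune
    N27 x:[14,17] y:[8,26/3] z:[16,19] -> miss, prune
    N29 x:[3,6] y:[15,50/3] z:[23/2,25/2] -> miss, prune
    N32 x:[1,7] y:[12,46/3] z:[11,19] -> miss, prune
  N16 x:[1,28] y:[23/3,47/3] z:[4,23/2] -> hit [23/3,23/2], descend [9, 11, 23, 24]
    N9 x:[10,16] y:[26/3,47/3] z:[17/2,23/2] -> hit [10,23/2], descend [5, 26]
      N5 x:[10,11] y:[14,47/3] z:[9,23/2] -> miss, prune
      N26 x:[15,16] y:[26/3,31/3] z:[17/2,23/2] -> miss, prune
    N11 x:[3,7] y:[28/3,34/3] z:[19/2,11] -> miss, prune
    N23 x:[1,2] y:[28/3,31/3] z:[4,7] -> miss, prune
    N24 x:[25,28] y:[23/3,26/3] z:[9/2,15/2] -> miss, prune
  N17 x:[9,36] y:[10/3,25/3] z:[10,21] -> miss, prune
  N22 x:[1,12] y:[8/3,22/3] z:[9/2,41/2] -> hit [9/2,22/3], descend [1, 2, 10, 31]
    N1 x:[2,5] y:[14/3,16/3] z:[10,13] -> miss, prune
    N2 x:[5,8] y:[19/3,22/3] z:[9/2,7] -> hit [19/3,7] leaf, test {P12@t=19/3}
    N10 x:[6,12] y:[8/3,13/3] z:[15,41/2] -> miss, prune
    N31 x:[1,4] y:[6,19/3] z:[9/2,13/2] -> miss, prune

Summary -> nodes [0, 8, 3, 27, 29, 32, 16, 9, 5, 26, 11, 23, 24, 17, 22, 1, 2, 10, 31]; box-tests=19; leaf-entries=1; first=P12

== RESULT ==
1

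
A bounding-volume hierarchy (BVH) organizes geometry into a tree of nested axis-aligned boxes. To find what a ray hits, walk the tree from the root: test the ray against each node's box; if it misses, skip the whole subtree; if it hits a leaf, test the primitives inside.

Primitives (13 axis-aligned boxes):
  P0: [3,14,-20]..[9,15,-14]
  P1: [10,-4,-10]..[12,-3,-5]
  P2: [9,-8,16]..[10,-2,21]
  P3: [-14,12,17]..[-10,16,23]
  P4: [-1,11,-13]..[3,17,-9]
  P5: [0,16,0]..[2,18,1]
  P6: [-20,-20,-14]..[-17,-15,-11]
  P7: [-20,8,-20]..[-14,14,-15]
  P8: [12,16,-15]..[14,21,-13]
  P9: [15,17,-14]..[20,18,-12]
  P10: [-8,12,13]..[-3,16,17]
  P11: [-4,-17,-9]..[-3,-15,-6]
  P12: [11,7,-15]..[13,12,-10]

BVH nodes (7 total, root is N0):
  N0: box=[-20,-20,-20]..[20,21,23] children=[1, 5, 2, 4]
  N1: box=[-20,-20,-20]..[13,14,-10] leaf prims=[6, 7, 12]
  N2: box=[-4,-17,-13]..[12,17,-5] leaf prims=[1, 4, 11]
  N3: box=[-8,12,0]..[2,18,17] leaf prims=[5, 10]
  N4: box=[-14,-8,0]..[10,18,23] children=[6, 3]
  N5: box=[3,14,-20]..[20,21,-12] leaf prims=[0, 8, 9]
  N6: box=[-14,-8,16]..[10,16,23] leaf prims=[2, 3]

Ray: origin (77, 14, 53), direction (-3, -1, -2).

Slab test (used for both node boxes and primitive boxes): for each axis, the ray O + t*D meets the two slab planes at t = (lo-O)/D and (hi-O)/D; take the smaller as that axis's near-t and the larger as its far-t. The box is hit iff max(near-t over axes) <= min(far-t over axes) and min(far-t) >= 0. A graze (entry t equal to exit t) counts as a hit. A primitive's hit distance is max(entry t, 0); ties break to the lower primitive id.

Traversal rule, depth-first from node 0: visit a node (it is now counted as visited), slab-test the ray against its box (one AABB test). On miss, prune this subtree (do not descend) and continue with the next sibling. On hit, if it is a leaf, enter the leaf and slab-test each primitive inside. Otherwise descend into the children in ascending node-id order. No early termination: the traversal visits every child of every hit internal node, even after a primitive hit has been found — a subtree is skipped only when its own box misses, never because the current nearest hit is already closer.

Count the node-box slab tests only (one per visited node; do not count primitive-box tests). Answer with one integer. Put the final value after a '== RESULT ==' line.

Trace the traversal:
N0 x:[19,97/3] y:[-7,34] z:[15,73/2] -> hit [19,97/3], descend [1, 2, 4, 5]
  N1 x:[64/3,97/3] y:[0,34] z:[63/2,73/2] -> hit [63/2,97/3] leaf, test {P6@t=32, P7(miss), P12(miss)}
  N2 x:[65/3,27] y:[-3,31] z:[29,33] -> miss, prune
  N4 x:[67/3,91/3] y:[-4,22] z:[15,53/2] -> miss, prune
  N5 x:[19,74/3] y:[-7,0] z:[65/2,73/2] -> miss, prune

Visited [0, 1, 2, 4, 5]. Tests: 5 box, 1 leaf. Nearest: P6.

== RESULT ==
5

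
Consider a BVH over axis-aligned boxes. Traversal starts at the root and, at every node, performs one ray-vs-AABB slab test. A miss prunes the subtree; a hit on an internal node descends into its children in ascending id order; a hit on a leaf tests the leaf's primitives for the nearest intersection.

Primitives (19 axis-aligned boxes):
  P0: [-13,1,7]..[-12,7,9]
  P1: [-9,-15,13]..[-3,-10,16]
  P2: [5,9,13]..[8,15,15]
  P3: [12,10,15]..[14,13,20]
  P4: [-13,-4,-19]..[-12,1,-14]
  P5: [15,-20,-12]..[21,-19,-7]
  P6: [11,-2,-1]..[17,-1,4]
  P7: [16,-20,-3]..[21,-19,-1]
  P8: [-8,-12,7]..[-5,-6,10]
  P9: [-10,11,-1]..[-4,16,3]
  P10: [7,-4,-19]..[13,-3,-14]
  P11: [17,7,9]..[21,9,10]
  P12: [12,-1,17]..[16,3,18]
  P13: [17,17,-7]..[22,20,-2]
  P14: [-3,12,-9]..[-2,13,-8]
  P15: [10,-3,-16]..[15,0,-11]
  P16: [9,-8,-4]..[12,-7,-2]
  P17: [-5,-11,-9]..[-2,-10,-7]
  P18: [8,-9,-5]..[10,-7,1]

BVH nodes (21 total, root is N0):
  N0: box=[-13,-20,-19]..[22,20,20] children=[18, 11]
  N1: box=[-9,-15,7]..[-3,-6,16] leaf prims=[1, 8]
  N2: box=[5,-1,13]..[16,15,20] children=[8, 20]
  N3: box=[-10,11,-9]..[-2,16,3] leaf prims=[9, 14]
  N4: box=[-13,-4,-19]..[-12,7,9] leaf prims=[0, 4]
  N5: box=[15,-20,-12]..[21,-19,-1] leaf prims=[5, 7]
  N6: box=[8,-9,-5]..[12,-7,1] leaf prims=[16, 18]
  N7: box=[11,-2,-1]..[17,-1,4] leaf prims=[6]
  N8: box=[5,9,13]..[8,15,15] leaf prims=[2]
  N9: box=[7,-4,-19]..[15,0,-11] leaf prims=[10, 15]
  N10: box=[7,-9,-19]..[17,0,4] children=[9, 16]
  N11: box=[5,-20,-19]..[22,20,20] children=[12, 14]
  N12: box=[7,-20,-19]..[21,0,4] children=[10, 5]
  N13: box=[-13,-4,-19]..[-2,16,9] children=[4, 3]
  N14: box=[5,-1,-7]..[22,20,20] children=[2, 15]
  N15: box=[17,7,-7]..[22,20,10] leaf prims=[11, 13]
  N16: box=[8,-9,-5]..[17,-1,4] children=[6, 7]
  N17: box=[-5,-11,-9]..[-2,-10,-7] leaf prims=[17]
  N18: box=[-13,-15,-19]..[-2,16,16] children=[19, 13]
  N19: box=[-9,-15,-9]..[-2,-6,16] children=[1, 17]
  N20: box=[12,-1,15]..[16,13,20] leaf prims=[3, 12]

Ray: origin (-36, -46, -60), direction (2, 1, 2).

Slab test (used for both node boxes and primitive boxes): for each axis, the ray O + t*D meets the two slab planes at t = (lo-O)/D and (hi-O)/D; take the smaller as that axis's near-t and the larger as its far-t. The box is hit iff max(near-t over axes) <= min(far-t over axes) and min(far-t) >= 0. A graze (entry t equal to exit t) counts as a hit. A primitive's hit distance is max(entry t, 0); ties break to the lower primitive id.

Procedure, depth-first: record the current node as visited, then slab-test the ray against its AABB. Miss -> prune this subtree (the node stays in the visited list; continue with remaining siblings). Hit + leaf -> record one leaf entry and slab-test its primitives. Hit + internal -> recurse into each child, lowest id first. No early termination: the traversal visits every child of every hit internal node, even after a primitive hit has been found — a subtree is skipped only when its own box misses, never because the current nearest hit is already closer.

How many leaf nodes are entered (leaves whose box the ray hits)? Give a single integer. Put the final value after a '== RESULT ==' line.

Traverse from the root:
N0 x:[23/2,29] y:[26,66] z:[41/2,40] -> hit [26,29], descend [11, 18]
  N11 x:[41/2,29] y:[26,66] z:[41/2,40] -> hit [26,29], descend [12, 14]
    N12 x:[43/2,57/2] y:[26,46] z:[41/2,32] -> hit [26,57/2], descend [5, 10]
      N5 x:[51/2,57/2] y:[26,27] z:[24,59/2] -> hit [26,27] leaf, test {P5@t=26, P7(miss)}
      N10 x:[43/2,53/2] y:[37,46] z:[41/2,32] -> miss, prune
    N14 x:[41/2,29] y:[45,66] z:[53/2,40] -> miss, prune
  N18 x:[23/2,17] y:[31,62] z:[41/2,38] -> miss, prune

order=[0, 11, 12, 5, 10, 14, 18]  |boxes|=7  |leaves|=1  hit=P5

== RESULT ==
1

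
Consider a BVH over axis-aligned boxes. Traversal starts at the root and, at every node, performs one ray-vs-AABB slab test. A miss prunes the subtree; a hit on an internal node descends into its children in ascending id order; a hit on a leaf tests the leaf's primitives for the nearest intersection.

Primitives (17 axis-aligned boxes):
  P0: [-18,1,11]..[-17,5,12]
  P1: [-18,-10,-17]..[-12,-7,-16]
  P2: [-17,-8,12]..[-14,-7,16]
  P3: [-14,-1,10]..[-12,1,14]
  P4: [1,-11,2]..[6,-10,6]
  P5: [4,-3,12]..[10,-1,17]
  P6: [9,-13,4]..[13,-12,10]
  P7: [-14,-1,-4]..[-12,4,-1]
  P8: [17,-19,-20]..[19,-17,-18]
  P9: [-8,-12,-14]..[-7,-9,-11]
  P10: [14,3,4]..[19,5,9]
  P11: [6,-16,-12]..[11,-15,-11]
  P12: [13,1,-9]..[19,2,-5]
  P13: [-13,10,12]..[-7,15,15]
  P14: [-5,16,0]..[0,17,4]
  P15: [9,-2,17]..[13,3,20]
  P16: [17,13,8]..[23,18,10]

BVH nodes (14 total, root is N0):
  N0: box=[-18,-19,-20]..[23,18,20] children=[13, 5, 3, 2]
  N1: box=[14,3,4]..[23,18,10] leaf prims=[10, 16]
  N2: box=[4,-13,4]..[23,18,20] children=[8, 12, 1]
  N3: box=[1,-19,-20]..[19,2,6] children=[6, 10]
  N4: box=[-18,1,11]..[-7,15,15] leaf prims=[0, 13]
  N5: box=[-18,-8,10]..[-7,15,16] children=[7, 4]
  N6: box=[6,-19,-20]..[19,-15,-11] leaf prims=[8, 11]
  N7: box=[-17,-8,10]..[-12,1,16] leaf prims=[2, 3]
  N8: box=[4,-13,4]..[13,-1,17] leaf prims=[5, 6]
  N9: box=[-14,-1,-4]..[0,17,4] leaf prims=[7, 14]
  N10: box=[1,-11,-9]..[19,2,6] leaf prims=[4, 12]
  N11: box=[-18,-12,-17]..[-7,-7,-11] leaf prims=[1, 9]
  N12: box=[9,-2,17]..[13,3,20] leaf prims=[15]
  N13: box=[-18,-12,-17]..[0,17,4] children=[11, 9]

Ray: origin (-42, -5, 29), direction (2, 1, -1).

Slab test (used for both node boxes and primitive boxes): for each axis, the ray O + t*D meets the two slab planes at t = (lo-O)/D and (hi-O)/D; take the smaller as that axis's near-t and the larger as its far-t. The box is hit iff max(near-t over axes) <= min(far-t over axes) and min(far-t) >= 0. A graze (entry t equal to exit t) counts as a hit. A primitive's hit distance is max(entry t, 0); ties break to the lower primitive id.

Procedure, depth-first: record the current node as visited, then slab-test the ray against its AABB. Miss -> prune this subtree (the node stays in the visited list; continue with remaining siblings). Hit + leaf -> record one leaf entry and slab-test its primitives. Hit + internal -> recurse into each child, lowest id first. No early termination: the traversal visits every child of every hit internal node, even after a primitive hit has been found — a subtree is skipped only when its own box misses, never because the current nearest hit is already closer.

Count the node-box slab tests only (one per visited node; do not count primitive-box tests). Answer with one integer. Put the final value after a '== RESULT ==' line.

Walk:
N0 x:[12,65/2] y:[-14,23] z:[9,49] -> hit [12,23], descend [2, 3, 5, 13]
  N2 x:[23,65/2] y:[-8,23] z:[9,25] -> hit [23,23], descend [1, 8, 12]
    N1 x:[28,65/2] y:[8,23] z:[19,25] -> miss, prune
    N8 x:[23,55/2] y:[-8,4] z:[12,25] -> miss, prune
    N12 x:[51/2,55/2] y:[3,8] z:[9,12] -> miss, prune
  N3 x:[43/2,61/2] y:[-14,7] z:[23,49] -> miss, prune
  N5 x:[12,35/2] y:[-3,20] z:[13,19] -> hit [13,35/2], descend [4, 7]
    N4 x:[12,35/2] y:[6,20] z:[14,18] -> hit [14,35/2] leaf, test {P0(miss), P13@t=15}
    N7 x:[25/2,15] y:[-3,6] z:[13,19] -> miss, prune
  N13 x:[12,21] y:[-7,22] z:[25,46] -> miss, prune

Visited [0, 2, 1, 8, 12, 3, 5, 4, 7, 13]. Tests: 10 box, 1 leaf. Nearest: P13.

== RESULT ==
10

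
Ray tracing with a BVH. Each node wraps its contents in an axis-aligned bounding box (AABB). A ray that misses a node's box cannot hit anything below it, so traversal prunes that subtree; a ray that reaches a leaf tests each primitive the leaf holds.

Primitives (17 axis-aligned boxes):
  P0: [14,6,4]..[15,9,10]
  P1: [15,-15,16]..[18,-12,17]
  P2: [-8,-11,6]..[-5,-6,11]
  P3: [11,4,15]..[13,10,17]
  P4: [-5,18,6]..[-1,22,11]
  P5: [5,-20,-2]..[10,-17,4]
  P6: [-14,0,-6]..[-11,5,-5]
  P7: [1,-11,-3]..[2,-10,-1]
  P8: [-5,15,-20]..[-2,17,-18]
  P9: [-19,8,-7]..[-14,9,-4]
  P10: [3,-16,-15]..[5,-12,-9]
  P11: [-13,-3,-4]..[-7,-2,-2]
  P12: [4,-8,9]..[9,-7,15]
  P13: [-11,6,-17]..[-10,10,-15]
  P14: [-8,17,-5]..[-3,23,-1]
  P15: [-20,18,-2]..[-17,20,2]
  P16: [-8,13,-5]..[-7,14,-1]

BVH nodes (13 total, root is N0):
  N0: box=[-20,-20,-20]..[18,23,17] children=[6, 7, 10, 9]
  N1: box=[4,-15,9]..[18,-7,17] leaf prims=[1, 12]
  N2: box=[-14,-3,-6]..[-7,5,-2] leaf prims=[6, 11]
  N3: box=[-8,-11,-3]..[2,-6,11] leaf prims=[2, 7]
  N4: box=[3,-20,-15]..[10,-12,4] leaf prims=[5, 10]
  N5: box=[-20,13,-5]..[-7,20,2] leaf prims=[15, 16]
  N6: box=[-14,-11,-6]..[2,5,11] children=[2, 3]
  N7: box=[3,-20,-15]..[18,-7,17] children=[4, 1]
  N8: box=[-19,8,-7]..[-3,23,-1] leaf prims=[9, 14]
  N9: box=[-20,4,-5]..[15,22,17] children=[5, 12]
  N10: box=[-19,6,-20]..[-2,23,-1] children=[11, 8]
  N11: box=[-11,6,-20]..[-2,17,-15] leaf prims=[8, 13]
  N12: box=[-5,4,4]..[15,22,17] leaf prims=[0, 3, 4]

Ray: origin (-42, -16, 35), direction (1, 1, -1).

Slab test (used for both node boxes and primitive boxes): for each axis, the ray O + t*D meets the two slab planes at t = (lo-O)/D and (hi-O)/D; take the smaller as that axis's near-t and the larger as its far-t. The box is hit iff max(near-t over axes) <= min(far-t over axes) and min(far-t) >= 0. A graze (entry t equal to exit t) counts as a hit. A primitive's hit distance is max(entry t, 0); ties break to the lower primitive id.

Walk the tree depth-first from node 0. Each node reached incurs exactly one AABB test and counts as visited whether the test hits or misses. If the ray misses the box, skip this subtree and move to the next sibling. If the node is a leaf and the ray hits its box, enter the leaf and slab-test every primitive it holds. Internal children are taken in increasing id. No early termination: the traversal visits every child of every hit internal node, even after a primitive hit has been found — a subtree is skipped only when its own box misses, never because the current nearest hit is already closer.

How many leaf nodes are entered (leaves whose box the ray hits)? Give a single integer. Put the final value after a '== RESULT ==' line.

Trace the traversal:
N0 x:[22,60] y:[-4,39] z:[18,55] -> hit [22,39], descend [6, 7, 9, 10]
  N6 x:[28,44] y:[5,21] z:[24,41] -> miss, prune
  N7 x:[45,60] y:[-4,9] z:[18,50] -> miss, prune
  N9 x:[22,57] y:[20,38] z:[18,40] -> hit [22,38], descend [5, 12]
    N5 x:[22,35] y:[29,36] z:[33,40] -> hit [33,35] leaf, test {P15(miss), P16(miss)}
    N12 x:[37,57] y:[20,38] z:[18,31] -> miss, prune
  N10 x:[23,40] y:[22,39] z:[36,55] -> hit [36,39], descend [8, 11]
    N8 x:[23,39] y:[24,39] z:[36,42] -> hit [36,39] leaf, test {P9(miss), P14@t=36}
    N11 x:[31,40] y:[22,33] z:[50,55] -> miss, prune

9 AABB tests over nodes [0, 6, 7, 9, 5, 12, 10, 8, 11]; 2 leaves entered; closest P14.

== RESULT ==
2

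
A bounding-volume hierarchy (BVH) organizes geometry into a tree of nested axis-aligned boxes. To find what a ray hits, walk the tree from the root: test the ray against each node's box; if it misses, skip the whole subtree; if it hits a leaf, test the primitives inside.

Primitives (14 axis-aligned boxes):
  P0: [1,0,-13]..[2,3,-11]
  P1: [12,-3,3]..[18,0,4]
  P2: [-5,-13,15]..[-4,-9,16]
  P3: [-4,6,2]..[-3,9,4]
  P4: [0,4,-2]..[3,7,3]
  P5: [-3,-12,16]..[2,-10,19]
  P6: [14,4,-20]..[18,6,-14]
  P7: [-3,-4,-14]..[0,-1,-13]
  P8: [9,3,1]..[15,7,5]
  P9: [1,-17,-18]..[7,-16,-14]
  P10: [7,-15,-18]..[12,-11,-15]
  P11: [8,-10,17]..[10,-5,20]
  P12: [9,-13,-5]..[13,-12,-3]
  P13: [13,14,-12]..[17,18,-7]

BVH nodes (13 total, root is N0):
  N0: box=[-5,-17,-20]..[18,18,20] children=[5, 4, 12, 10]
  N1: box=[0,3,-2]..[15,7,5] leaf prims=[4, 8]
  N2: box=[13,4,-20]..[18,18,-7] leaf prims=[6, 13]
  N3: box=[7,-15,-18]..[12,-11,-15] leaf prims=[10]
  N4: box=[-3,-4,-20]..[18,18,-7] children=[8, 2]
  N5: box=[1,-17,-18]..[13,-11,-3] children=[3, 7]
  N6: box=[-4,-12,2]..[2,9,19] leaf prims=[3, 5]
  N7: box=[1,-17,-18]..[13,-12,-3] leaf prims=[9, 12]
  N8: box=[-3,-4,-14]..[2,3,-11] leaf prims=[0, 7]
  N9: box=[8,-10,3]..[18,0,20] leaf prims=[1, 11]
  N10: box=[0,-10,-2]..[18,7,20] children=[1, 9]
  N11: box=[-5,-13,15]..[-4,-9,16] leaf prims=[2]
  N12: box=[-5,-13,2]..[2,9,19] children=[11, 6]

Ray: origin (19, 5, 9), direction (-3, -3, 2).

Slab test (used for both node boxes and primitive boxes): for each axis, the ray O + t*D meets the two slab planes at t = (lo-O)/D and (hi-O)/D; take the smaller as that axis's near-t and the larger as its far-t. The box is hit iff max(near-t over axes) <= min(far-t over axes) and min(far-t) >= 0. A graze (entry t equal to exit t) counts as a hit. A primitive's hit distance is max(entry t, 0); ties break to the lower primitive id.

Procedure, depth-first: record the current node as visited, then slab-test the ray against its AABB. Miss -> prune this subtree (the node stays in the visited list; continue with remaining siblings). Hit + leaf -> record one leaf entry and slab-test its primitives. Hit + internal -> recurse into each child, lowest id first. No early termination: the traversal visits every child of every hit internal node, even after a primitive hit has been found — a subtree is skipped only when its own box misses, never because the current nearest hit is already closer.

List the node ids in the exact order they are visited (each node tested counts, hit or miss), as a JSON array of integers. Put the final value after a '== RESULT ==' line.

Trace the traversal:
N0 x:[1/3,8] y:[-13/3,22/3] z:[-29/2,11/2] -> hit [1/3,11/2], descend [4, 5, 10, 12]
  N4 x:[1/3,22/3] y:[-13/3,3] z:[-29/2,-8] -> miss, prune
  N5 x:[2,6] y:[16/3,22/3] z:[-27/2,-6] -> miss, prune
  N10 x:[1/3,19/3] y:[-2/3,5] z:[-11/2,11/2] -> hit [1/3,5], descend [1, 9]
    N1 x:[4/3,19/3] y:[-2/3,2/3] z:[-11/2,-2] -> miss, prune
    N9 x:[1/3,11/3] y:[5/3,5] z:[-3,11/2] -> hit [5/3,11/3] leaf, test {P1(miss), P11(miss)}
  N12 x:[17/3,8] y:[-4/3,6] z:[-7/2,5] -> miss, prune

Visited [0, 4, 5, 10, 1, 9, 12]. Tests: 7 box, 1 leaf. Nearest: miss.

== RESULT ==
[0, 4, 5, 10, 1, 9, 12]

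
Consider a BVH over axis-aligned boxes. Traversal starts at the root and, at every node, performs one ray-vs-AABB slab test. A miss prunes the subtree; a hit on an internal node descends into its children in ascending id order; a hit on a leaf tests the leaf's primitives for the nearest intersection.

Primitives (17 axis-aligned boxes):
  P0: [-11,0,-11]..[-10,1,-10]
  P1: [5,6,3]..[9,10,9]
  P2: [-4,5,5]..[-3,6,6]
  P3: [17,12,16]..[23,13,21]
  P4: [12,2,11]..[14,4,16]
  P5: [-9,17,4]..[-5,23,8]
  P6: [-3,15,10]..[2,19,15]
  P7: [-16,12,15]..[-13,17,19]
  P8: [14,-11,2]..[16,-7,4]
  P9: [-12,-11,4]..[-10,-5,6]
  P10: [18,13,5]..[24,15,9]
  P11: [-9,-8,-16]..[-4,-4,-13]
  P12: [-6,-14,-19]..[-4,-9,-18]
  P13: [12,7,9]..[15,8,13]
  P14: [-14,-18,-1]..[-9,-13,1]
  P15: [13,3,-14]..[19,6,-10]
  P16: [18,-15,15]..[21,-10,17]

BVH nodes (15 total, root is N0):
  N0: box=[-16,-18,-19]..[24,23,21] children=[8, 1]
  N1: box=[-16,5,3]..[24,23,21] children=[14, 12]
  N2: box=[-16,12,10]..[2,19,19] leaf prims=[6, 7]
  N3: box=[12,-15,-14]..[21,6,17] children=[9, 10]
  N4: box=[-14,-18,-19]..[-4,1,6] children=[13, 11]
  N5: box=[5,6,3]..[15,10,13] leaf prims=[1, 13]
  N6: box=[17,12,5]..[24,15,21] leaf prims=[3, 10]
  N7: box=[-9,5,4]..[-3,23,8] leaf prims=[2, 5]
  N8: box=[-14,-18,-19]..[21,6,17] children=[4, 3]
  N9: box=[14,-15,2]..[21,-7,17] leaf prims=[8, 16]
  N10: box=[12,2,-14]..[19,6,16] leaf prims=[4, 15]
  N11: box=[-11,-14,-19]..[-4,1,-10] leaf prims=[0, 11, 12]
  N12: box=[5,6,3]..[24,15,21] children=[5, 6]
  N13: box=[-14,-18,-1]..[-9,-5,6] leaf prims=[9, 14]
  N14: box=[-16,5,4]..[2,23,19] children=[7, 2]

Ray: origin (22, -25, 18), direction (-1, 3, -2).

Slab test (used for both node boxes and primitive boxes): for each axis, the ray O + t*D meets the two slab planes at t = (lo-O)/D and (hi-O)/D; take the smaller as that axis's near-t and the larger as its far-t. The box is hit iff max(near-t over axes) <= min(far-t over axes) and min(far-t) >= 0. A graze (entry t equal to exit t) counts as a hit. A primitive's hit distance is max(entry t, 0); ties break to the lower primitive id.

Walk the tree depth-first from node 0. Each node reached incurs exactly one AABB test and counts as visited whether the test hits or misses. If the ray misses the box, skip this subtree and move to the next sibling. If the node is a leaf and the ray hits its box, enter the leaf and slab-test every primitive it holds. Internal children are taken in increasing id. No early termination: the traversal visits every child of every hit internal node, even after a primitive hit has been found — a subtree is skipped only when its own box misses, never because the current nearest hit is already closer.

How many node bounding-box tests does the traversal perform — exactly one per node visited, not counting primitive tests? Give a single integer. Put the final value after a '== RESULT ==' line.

Traverse from the root:
N0 x:[-2,38] y:[7/3,16] z:[-3/2,37/2] -> hit [7/3,16], descend [1, 8]
  N1 x:[-2,38] y:[10,16] z:[-3/2,15/2] -> miss, prune
  N8 x:[1,36] y:[7/3,31/3] z:[1/2,37/2] -> hit [7/3,31/3], descend [3, 4]
    N3 x:[1,10] y:[10/3,31/3] z:[1/2,16] -> hit [10/3,10], descend [9, 10]
      N9 x:[1,8] y:[10/3,6] z:[1/2,8] -> hit [10/3,6] leaf, test {P8(miss), P16(miss)}
      N10 x:[3,10] y:[9,31/3] z:[1,16] -> hit [9,10] leaf, test {P4(miss), P15(miss)}
    N4 x:[26,36] y:[7/3,26/3] z:[6,37/2] -> miss, prune

order=[0, 1, 8, 3, 9, 10, 4]  |boxes|=7  |leaves|=2  hit=miss

== RESULT ==
7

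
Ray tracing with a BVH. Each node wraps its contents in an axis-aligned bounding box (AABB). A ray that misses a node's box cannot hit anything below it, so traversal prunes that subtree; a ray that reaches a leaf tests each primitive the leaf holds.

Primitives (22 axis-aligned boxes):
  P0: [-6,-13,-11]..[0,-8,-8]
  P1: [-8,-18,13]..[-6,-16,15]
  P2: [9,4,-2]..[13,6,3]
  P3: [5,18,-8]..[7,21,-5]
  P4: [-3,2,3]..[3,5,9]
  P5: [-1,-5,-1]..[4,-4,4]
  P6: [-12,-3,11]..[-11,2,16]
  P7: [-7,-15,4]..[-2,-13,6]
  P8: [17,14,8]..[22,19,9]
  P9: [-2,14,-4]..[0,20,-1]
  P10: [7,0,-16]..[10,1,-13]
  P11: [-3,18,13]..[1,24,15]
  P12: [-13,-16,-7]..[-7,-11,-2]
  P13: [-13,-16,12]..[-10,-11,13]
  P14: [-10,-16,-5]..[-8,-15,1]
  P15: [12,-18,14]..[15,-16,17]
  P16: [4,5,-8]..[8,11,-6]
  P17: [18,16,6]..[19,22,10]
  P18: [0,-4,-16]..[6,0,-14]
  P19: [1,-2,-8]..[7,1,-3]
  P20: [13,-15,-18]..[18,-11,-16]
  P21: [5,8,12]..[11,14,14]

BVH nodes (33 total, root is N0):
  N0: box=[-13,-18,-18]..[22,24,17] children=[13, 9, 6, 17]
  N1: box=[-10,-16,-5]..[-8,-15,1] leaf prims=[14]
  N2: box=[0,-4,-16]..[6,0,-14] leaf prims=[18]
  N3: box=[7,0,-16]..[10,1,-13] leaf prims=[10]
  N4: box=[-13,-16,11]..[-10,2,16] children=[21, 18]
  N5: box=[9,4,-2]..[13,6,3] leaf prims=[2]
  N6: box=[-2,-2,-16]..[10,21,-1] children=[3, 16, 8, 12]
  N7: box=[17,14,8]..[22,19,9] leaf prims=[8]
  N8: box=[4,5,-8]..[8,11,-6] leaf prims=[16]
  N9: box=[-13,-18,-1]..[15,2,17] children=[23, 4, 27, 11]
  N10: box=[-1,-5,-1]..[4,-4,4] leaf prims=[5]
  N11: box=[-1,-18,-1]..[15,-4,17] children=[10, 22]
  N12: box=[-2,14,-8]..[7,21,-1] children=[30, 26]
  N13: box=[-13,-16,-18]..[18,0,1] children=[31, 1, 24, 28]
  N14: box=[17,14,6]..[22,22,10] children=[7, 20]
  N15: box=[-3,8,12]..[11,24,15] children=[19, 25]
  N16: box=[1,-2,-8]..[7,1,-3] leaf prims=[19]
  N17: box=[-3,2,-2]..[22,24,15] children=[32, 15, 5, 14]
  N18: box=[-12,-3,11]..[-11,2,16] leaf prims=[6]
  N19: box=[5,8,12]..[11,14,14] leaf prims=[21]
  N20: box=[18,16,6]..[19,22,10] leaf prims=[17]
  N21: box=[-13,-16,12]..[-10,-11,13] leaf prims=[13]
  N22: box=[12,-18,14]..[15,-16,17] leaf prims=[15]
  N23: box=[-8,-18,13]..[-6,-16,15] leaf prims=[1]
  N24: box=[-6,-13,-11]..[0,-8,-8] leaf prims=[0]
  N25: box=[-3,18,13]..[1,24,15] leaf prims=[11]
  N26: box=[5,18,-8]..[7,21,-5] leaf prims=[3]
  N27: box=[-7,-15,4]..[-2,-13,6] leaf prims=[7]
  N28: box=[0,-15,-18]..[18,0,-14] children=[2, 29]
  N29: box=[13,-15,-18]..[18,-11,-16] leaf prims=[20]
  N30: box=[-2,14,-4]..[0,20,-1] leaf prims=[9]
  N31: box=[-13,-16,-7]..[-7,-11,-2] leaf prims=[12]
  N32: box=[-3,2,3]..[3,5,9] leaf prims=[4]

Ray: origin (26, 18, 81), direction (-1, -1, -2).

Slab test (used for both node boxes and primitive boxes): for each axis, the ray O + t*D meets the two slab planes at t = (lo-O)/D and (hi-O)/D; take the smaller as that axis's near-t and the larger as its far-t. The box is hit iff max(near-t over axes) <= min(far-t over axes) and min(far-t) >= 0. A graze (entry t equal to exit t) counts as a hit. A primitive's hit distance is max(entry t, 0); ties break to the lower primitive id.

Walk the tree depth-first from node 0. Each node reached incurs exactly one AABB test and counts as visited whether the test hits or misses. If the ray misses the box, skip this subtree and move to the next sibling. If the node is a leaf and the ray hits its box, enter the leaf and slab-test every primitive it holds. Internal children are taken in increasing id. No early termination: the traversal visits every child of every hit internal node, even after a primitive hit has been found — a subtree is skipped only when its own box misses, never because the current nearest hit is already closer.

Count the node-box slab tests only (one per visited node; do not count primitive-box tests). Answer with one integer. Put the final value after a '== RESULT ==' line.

Walk:
N0 x:[4,39] y:[-6,36] z:[32,99/2] -> hit [32,36], descend [6, 9, 13, 17]
  N6 x:[16,28] y:[-3,20] z:[41,97/2] -> miss, prune
  N9 x:[11,39] y:[16,36] z:[32,41] -> hit [32,36], descend [4, 11, 23, 27]
    N4 x:[36,39] y:[16,34] z:[65/2,35] -> miss, prune
    N11 x:[11,27] y:[22,36] z:[32,41] -> miss, prune
    N23 x:[32,34] y:[34,36] z:[33,34] -> hit [34,34] leaf, test {P1@t=34}
    N27 x:[28,33] y:[31,33] z:[75/2,77/2] -> miss, prune
  N13 x:[8,39] y:[18,34] z:[40,99/2] -> miss, prune
  N17 x:[4,29] y:[-6,16] z:[33,83/2] -> miss, prune

9 AABB tests over nodes [0, 6, 9, 4, 11, 23, 27, 13, 17]; 1 leaf entered; closest P1.

== RESULT ==
9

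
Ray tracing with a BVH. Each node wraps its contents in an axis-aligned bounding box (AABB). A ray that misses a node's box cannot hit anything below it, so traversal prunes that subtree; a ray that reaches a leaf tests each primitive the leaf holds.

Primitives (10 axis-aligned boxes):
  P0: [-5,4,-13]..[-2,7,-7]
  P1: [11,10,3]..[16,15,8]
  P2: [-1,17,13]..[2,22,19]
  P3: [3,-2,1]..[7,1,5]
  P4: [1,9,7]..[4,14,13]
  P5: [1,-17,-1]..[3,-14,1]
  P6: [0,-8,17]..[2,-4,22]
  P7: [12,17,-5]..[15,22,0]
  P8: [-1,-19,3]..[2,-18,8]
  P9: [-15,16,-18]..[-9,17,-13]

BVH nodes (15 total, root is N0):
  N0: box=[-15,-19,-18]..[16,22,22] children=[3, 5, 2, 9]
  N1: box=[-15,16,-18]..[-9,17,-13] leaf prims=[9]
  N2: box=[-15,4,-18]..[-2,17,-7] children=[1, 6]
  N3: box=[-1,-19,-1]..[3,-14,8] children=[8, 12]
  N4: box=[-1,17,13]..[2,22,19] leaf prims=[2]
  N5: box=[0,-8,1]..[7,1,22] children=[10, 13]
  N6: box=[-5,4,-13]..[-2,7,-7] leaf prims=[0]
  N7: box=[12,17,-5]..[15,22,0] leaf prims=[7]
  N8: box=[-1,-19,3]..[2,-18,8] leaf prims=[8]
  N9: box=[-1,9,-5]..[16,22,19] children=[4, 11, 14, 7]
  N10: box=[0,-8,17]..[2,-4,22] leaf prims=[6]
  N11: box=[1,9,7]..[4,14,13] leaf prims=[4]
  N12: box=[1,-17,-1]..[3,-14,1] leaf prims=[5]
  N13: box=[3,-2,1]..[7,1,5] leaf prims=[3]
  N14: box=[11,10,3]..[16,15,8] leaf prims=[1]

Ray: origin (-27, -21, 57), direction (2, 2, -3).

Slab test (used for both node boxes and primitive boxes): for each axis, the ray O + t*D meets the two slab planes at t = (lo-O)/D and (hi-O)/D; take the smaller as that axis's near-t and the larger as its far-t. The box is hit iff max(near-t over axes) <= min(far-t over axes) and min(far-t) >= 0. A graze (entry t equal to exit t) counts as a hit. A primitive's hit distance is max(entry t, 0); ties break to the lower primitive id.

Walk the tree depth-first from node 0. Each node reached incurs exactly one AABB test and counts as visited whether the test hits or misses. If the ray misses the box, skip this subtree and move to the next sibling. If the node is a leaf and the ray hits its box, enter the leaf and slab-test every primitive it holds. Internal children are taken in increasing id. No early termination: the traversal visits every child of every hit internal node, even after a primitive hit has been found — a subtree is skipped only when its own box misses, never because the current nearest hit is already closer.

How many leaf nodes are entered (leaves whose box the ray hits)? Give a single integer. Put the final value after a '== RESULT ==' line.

Trace the traversal:
N0 x:[6,43/2] y:[1,43/2] z:[35/3,25] -> hit [35/3,43/2], descend [2, 3, 5, 9]
  N2 x:[6,25/2] y:[25/2,19] z:[64/3,25] -> miss, prune
  N3 x:[13,15] y:[1,7/2] z:[49/3,58/3] -> miss, prune
  N5 x:[27/2,17] y:[13/2,11] z:[35/3,56/3] -> miss, prune
  N9 x:[13,43/2] y:[15,43/2] z:[38/3,62/3] -> hit [15,62/3], descend [4, 7, 11, 14]
    N4 x:[13,29/2] y:[19,43/2] z:[38/3,44/3] -> miss, prune
    N7 x:[39/2,21] y:[19,43/2] z:[19,62/3] -> hit [39/2,62/3] leaf, test {P7@t=39/2}
    N11 x:[14,31/2] y:[15,35/2] z:[44/3,50/3] -> hit [15,31/2] leaf, test {P4@t=15}
    N14 x:[19,43/2] y:[31/2,18] z:[49/3,18] -> miss, prune

Visited [0, 2, 3, 5, 9, 4, 7, 11, 14]. Tests: 9 box, 2 leaf. Nearest: P4.

== RESULT ==
2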